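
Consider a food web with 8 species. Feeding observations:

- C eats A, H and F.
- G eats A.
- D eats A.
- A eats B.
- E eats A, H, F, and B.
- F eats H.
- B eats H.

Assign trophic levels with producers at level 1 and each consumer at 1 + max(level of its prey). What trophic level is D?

Trophic level 4

H is a producer → level 1.
B eats H → level 2.
A eats B → level 3.
D eats A → level 4.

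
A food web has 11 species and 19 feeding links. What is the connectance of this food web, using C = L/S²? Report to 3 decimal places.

C = 0.157

The web has S = 11 species and L = 19 feeding links.
C = L / S² = 19 / 121 = 0.1570 ≈ 0.157.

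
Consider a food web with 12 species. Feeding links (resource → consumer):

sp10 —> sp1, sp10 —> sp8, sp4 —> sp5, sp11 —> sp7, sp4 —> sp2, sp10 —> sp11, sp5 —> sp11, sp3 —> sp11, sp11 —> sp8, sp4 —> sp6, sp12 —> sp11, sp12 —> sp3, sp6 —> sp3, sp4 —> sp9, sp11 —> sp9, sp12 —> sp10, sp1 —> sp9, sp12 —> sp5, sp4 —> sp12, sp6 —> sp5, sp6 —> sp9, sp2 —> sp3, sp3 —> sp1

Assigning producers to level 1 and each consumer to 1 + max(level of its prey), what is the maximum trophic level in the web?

Producers (level 1): sp4.
sp4 → sp12 → sp10 → sp11 → sp7 gives sp7 level 5.
No species has a prey at level 5, so no species reaches level 6.

5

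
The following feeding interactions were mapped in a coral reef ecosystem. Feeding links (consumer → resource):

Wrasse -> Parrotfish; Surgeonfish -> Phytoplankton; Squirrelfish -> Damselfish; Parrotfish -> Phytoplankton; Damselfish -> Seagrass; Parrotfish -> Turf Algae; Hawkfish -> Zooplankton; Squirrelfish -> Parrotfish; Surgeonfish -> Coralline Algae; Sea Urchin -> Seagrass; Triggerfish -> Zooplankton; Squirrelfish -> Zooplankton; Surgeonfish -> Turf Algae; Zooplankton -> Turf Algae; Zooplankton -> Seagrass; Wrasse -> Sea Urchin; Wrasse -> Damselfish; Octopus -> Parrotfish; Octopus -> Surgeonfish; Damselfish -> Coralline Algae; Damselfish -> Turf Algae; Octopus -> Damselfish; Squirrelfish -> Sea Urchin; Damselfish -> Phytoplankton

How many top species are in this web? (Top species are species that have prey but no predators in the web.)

5

Top species (has prey, but nothing eats it): Octopus, Squirrelfish, Triggerfish, Wrasse, Hawkfish.
Count: 5.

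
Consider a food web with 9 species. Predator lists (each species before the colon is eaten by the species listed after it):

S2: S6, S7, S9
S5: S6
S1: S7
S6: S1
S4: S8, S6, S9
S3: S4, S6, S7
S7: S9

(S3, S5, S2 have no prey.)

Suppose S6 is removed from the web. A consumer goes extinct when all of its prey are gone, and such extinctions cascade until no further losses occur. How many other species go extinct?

Remove S6.
Round 1: S1 (all prey gone) → extinct.
No further losses. Total secondary extinctions: 1.

1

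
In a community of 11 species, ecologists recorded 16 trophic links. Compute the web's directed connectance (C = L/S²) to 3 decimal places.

C = 0.132

The web has S = 11 species and L = 16 feeding links.
C = L / S² = 16 / 121 = 0.1322 ≈ 0.132.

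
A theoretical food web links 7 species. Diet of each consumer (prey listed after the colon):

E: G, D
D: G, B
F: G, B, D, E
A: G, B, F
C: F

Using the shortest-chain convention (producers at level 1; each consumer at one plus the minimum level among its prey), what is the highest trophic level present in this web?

Producers (level 1): G, B.
Following each consumer down to its lowest-level prey: G → F → C (levels 1 through 3).
All prey of C (F 2) are at level 2 or above, so C is at level 1 + 2 = 3.
Every consumer has at least one prey at level 2 or below, so none exceeds level 3.

3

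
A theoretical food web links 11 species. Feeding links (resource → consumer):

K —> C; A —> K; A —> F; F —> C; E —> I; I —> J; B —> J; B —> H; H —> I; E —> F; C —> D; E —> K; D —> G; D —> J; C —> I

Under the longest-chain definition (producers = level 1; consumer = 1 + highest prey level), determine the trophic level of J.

Trophic level 5

E is a producer → level 1.
F eats E (level 1); other prey at levels: A 1 → level 2.
C eats F (level 2); other prey at levels: K 2 → level 3.
I eats C (level 3); other prey at levels: E 1, H 2 → level 4.
J eats I (level 4); other prey at levels: B 1, D 4 → level 5.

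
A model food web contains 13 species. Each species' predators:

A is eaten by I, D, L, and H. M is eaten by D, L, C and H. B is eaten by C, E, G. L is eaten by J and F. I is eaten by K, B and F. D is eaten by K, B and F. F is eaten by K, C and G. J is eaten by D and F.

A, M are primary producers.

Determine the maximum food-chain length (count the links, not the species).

5 links

One longest chain: A → L → J → D → F → K.
It has 6 species and 5 links.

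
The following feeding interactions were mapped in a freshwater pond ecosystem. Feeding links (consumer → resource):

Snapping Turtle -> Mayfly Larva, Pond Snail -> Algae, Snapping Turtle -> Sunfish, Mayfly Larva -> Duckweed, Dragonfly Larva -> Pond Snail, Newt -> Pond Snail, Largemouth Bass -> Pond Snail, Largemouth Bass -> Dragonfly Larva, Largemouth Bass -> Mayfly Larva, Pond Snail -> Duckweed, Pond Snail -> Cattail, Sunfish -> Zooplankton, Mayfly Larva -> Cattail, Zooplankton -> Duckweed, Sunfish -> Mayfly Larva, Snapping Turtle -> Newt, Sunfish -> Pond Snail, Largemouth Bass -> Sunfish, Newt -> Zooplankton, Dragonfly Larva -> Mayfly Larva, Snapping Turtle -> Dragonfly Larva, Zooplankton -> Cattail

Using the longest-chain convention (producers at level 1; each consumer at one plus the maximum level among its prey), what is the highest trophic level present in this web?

4

Producers (level 1): Cattail, Algae, Duckweed.
Cattail → Pond Snail → Sunfish → Largemouth Bass gives Largemouth Bass level 4.
No species has a prey at level 4, so no species reaches level 5.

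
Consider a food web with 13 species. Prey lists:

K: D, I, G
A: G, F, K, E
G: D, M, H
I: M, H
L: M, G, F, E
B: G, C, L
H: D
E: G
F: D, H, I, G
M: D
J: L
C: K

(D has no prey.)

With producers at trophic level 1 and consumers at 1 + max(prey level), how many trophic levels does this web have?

6

Producers (level 1): D.
D → M → I → K → C → B gives B level 6.
No species has a prey at level 6, so no species reaches level 7.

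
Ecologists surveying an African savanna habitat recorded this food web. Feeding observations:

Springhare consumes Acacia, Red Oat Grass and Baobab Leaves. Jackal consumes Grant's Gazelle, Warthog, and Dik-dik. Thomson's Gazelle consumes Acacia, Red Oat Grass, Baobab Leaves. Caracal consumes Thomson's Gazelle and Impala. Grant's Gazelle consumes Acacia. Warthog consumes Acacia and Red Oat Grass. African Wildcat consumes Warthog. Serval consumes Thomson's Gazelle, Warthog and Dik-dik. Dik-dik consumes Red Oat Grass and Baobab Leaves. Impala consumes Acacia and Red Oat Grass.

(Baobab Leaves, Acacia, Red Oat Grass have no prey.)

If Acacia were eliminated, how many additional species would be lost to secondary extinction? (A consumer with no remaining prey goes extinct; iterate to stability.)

1

Remove Acacia.
Round 1: Grant's Gazelle (all prey gone) → extinct.
No further losses. Total secondary extinctions: 1.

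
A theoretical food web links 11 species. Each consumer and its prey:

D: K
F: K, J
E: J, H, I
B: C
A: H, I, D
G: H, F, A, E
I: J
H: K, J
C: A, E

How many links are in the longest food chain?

4 links

One longest chain: K → H → A → C → B.
It has 5 species and 4 links.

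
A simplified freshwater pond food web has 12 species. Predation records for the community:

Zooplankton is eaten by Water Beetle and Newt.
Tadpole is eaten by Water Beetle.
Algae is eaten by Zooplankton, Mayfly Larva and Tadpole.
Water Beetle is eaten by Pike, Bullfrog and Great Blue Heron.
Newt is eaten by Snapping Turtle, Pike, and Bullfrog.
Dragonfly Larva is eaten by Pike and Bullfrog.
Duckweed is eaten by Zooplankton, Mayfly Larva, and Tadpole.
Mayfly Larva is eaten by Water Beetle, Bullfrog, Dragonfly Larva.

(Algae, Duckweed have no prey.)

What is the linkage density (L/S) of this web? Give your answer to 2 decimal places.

There are L = 20 links among S = 12 species.
L/S = 20/12 = 1.6667 ≈ 1.67.

L/S = 1.67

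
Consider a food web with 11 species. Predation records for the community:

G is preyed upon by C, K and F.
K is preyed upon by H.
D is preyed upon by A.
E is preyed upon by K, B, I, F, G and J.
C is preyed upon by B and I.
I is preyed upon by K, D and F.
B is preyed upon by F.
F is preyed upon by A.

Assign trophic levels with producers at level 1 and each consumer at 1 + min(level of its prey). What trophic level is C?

Trophic level 3

E is a producer → level 1.
G eats E → level 2.
C eats G → level 3.
No prey of C is below level 2, so 3 is the minimum.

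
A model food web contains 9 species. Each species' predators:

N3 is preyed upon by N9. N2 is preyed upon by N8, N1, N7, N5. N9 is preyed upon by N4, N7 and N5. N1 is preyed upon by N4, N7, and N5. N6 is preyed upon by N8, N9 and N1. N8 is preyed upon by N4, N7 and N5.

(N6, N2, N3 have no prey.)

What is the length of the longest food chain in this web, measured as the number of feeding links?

2 links

One longest chain: N6 → N8 → N4.
It has 3 species and 2 links.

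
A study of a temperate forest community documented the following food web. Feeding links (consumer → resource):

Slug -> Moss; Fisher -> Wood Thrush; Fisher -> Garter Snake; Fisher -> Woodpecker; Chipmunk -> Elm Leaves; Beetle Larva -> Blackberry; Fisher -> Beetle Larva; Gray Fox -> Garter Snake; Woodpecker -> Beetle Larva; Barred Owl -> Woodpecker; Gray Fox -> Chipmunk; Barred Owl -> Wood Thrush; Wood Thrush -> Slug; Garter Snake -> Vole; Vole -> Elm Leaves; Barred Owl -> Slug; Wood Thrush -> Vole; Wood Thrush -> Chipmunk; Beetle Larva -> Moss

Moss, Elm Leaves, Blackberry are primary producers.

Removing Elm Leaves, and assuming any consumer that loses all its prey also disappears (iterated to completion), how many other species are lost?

Remove Elm Leaves.
Round 1: Chipmunk (all prey gone), Vole (all prey gone) → extinct.
Round 2: Garter Snake (all prey gone) → extinct.
Round 3: Gray Fox (all prey gone) → extinct.
No further losses. Total secondary extinctions: 4.

4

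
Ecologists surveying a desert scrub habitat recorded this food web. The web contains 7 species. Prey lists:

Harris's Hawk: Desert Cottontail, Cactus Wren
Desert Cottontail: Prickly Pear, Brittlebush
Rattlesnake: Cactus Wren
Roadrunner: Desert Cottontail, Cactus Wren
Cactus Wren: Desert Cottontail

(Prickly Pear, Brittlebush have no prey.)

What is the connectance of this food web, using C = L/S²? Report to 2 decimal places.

C = 0.16

The web has S = 7 species and L = 8 feeding links.
C = L / S² = 8 / 49 = 0.1633 ≈ 0.16.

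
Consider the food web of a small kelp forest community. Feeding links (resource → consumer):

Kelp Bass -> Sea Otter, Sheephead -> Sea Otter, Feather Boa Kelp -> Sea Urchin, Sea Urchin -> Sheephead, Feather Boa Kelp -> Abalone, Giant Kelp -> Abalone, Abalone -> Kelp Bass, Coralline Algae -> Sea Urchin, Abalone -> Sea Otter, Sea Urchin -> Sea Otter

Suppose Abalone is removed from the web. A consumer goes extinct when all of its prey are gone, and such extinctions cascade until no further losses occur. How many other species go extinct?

1

Remove Abalone.
Round 1: Kelp Bass (all prey gone) → extinct.
No further losses. Total secondary extinctions: 1.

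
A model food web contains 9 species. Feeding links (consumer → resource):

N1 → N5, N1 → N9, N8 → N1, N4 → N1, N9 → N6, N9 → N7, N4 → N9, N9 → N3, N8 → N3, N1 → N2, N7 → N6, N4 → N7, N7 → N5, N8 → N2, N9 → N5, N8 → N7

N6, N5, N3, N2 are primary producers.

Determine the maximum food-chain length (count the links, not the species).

One longest chain: N6 → N7 → N9 → N1 → N4.
It has 5 species and 4 links.

4 links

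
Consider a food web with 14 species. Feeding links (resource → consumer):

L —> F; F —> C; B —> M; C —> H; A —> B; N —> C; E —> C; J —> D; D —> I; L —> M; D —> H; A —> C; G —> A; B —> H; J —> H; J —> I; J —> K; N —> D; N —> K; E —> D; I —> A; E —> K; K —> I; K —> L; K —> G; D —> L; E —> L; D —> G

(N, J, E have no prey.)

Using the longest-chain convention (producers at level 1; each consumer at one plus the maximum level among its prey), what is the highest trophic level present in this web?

6

Producers (level 1): N, J, E.
N → K → I → A → C → H gives H level 6.
No species has a prey at level 6, so no species reaches level 7.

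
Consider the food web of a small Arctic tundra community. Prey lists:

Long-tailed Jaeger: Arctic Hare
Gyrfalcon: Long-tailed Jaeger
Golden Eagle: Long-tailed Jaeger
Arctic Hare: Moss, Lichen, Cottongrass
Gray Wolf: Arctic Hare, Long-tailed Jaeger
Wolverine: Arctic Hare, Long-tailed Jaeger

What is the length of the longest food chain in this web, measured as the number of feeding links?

3 links

One longest chain: Moss → Arctic Hare → Long-tailed Jaeger → Gyrfalcon.
It has 4 species and 3 links.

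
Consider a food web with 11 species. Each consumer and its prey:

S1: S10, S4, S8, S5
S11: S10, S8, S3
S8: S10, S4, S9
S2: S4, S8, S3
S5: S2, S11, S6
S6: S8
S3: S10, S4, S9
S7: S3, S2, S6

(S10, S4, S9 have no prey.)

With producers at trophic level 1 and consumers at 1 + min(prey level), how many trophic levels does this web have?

3

Producers (level 1): S10, S4, S9.
Following each consumer down to its lowest-level prey: S4 → S2 → S5 (levels 1 through 3).
All prey of S5 (S2 2, S11 2, S6 3) are at level 2 or above, so S5 is at level 1 + 2 = 3.
Every consumer has at least one prey at level 2 or below, so none exceeds level 3.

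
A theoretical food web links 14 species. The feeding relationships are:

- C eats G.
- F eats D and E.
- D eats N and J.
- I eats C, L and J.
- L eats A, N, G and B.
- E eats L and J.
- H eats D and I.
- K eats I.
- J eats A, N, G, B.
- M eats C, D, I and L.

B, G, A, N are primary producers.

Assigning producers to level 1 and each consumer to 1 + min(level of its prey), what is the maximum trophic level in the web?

Producers (level 1): B, G, A, N.
Following each consumer down to its lowest-level prey: B → J → I → K (levels 1 through 4).
All prey of K (I 3) are at level 3 or above, so K is at level 1 + 3 = 4.
Every consumer has at least one prey at level 3 or below, so none exceeds level 4.

4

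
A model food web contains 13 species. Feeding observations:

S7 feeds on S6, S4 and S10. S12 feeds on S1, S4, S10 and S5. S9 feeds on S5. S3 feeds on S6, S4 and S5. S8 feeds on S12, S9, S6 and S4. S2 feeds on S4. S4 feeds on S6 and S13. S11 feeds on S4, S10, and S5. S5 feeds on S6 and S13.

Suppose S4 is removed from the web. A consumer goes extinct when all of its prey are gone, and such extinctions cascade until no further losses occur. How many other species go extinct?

Remove S4.
Round 1: S2 (all prey gone) → extinct.
No further losses. Total secondary extinctions: 1.

1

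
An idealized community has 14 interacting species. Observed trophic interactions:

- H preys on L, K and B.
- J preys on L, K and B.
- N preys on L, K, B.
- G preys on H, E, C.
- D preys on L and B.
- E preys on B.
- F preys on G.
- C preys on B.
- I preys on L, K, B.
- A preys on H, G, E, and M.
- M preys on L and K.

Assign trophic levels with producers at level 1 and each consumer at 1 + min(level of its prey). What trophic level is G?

Trophic level 3

B is a producer → level 1.
C eats B → level 2.
G eats C → level 3.
No prey of G is below level 2, so 3 is the minimum.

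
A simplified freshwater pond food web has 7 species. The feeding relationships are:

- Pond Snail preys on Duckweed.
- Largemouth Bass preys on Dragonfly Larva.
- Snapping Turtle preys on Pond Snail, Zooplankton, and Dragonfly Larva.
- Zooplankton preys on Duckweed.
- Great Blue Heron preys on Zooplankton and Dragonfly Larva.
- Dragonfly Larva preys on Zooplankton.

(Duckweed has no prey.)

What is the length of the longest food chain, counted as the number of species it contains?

One longest chain: Duckweed → Zooplankton → Dragonfly Larva → Largemouth Bass.
It has 4 species and 3 links.

4 species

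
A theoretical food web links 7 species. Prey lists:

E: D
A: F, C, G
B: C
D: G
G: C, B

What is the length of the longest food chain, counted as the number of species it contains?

One longest chain: C → B → G → D → E.
It has 5 species and 4 links.

5 species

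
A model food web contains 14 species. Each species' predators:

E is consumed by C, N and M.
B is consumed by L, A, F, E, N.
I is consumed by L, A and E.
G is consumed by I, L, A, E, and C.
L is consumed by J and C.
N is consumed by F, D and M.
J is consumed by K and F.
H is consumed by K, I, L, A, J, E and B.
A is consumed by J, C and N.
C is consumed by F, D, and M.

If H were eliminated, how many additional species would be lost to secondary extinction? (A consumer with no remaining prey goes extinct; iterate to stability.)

1

Remove H.
Round 1: B (all prey gone) → extinct.
No further losses. Total secondary extinctions: 1.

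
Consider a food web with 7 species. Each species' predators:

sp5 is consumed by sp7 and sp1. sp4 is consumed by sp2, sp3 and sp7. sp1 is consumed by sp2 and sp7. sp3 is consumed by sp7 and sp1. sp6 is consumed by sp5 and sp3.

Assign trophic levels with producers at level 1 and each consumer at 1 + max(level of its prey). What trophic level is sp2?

Trophic level 4

sp6 is a producer → level 1.
sp3 eats sp6 (level 1); other prey at levels: sp4 1 → level 2.
sp1 eats sp3 (level 2); other prey at levels: sp5 2 → level 3.
sp2 eats sp1 (level 3); other prey at levels: sp4 1 → level 4.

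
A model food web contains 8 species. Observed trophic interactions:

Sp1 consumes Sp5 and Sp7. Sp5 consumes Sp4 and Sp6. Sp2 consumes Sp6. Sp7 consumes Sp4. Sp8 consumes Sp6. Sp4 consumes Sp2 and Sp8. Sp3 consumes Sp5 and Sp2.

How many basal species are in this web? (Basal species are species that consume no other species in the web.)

1

Basal species (no prey listed): Sp6.
Count: 1.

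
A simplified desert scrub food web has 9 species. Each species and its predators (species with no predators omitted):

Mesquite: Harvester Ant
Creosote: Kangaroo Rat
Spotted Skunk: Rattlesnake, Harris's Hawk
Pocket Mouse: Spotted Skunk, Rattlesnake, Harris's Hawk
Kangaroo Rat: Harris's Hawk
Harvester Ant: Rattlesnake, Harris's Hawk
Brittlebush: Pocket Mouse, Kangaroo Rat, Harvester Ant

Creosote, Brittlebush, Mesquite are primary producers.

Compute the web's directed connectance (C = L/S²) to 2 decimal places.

The web has S = 9 species and L = 13 feeding links.
C = L / S² = 13 / 81 = 0.1605 ≈ 0.16.

C = 0.16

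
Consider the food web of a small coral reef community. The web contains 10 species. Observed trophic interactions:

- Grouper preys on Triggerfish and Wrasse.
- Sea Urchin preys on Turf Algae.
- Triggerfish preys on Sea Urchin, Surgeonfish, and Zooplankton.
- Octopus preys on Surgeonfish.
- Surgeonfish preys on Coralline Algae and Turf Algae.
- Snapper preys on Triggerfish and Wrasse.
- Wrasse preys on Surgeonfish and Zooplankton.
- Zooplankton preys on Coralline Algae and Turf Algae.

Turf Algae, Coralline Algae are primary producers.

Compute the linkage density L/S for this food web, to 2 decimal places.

L/S = 1.50

There are L = 15 links among S = 10 species.
L/S = 15/10 = 1.5000 ≈ 1.50.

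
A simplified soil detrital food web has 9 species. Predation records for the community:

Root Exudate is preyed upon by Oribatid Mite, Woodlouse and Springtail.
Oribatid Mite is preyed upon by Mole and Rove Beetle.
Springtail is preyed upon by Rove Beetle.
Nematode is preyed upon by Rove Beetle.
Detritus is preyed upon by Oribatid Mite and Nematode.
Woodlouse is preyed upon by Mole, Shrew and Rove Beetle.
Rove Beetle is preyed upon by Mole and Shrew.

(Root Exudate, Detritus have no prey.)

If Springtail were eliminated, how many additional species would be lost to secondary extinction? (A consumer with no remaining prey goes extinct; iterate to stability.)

0

Remove Springtail.
Every predator of it retains at least one other prey: Rove Beetle still has Oribatid Mite, Nematode, Woodlouse.
No consumer loses all prey, so no secondary extinctions occur.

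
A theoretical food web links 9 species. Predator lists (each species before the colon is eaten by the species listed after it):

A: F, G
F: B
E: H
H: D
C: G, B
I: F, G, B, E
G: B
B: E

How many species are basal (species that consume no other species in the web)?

3

Basal species (no prey listed): C, I, A.
Count: 3.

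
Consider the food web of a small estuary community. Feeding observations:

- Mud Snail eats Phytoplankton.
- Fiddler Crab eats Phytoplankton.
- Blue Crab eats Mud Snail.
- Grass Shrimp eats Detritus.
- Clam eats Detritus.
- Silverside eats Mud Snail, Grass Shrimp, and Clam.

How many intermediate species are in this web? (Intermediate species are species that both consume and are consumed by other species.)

Intermediate species (has both prey and predators): Grass Shrimp, Clam, Mud Snail.
Count: 3.

3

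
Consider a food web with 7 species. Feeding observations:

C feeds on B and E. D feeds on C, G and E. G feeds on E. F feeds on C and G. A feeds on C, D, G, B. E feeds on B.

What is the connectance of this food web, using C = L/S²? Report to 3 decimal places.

The web has S = 7 species and L = 13 feeding links.
C = L / S² = 13 / 49 = 0.2653 ≈ 0.265.

C = 0.265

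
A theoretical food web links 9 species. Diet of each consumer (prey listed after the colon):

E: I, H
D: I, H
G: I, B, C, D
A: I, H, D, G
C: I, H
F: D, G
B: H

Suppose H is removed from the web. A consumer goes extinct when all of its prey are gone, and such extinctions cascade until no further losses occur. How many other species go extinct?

Remove H.
Round 1: B (all prey gone) → extinct.
No further losses. Total secondary extinctions: 1.

1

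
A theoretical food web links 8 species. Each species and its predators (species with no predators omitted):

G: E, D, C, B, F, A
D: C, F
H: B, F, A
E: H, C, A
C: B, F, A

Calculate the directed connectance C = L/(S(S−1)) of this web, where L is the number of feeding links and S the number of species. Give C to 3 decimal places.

C = 0.304

The web has S = 8 species and L = 17 feeding links.
C = L / (S(S−1)) = 17 / 56 = 0.3036 ≈ 0.304.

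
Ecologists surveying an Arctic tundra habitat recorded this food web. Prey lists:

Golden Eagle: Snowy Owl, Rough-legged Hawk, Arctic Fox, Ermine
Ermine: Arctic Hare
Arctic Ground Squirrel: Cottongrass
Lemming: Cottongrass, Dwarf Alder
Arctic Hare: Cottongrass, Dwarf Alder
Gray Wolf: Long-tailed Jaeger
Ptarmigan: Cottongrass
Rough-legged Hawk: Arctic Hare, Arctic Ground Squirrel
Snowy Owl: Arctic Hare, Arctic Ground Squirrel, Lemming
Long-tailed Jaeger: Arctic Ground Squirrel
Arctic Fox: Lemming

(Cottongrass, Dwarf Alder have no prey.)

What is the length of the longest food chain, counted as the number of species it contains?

4 species

One longest chain: Cottongrass → Arctic Ground Squirrel → Long-tailed Jaeger → Gray Wolf.
It has 4 species and 3 links.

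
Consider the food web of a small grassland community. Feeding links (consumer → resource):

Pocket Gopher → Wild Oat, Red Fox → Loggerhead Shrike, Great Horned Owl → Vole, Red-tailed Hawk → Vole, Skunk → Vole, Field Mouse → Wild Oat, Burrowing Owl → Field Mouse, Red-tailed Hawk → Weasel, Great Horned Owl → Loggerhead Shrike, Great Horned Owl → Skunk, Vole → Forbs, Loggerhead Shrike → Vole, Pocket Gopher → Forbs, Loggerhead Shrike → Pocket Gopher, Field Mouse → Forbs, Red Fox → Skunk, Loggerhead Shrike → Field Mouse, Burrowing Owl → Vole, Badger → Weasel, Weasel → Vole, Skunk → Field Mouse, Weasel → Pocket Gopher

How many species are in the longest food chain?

One longest chain: Wild Oat → Field Mouse → Skunk → Red Fox.
It has 4 species and 3 links.

4 species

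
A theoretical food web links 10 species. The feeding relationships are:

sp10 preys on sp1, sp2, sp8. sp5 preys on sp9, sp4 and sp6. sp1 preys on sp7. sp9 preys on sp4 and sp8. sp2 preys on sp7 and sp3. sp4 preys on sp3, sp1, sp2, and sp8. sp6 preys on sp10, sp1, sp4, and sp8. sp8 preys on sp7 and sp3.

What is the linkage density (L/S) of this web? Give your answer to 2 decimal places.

L/S = 2.10

There are L = 21 links among S = 10 species.
L/S = 21/10 = 2.1000 ≈ 2.10.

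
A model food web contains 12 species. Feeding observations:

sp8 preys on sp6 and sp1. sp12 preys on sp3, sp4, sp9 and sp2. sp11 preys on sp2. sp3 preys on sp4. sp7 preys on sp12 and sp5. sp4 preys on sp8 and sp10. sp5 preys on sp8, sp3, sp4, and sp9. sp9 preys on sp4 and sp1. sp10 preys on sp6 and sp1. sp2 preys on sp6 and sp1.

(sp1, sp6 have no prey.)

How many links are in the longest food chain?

5 links

One longest chain: sp1 → sp10 → sp4 → sp3 → sp5 → sp7.
It has 6 species and 5 links.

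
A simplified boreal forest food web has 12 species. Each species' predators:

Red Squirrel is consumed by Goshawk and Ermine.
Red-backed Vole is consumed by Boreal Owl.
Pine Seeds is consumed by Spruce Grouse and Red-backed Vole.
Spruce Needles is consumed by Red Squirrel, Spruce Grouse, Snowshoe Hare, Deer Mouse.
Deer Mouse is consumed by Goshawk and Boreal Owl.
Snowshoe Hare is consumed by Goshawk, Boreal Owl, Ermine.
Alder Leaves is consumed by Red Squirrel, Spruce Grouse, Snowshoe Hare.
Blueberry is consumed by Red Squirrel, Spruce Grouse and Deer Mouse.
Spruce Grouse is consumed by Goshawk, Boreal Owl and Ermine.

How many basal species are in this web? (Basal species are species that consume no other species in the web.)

Basal species (no prey listed): Blueberry, Spruce Needles, Pine Seeds, Alder Leaves.
Count: 4.

4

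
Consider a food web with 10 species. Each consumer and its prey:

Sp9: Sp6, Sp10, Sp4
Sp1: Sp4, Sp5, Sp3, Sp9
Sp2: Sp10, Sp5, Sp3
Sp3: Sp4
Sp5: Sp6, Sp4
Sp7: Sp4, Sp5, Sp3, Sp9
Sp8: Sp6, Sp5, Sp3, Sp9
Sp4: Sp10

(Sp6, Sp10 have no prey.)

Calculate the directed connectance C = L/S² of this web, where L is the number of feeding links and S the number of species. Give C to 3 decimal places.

C = 0.220

The web has S = 10 species and L = 22 feeding links.
C = L / S² = 22 / 100 = 0.2200 ≈ 0.220.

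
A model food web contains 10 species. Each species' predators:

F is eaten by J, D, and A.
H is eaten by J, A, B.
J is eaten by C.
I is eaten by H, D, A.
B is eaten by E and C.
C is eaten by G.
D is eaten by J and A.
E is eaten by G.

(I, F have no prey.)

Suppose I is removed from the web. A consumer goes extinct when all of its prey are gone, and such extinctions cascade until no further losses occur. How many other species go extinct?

3

Remove I.
Round 1: H (all prey gone) → extinct.
Round 2: B (all prey gone) → extinct.
Round 3: E (all prey gone) → extinct.
No further losses. Total secondary extinctions: 3.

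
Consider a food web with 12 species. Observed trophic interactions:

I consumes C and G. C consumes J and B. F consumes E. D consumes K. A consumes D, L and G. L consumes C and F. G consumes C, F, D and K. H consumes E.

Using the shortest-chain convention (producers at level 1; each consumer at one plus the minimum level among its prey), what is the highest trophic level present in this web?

3

Producers (level 1): B, E, J, K.
Following each consumer down to its lowest-level prey: K → G → A (levels 1 through 3).
All prey of A (G 2, D 2, L 3) are at level 2 or above, so A is at level 1 + 2 = 3.
Every consumer has at least one prey at level 2 or below, so none exceeds level 3.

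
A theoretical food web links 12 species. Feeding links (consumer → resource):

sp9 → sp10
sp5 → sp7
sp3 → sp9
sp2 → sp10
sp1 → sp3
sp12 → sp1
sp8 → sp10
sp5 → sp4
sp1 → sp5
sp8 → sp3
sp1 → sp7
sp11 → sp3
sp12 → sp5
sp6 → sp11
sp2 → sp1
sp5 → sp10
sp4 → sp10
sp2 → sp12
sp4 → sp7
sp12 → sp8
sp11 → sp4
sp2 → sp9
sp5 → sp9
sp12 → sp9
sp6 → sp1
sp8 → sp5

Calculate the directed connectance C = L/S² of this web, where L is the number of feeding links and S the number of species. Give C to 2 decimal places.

The web has S = 12 species and L = 26 feeding links.
C = L / S² = 26 / 144 = 0.1806 ≈ 0.18.

C = 0.18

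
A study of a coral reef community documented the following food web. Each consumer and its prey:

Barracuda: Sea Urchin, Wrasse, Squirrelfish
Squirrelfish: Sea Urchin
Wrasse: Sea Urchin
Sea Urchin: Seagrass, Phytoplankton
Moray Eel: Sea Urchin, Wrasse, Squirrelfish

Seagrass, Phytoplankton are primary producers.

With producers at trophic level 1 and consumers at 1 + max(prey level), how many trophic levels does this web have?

Producers (level 1): Seagrass, Phytoplankton.
Seagrass → Sea Urchin → Wrasse → Moray Eel gives Moray Eel level 4.
No species has a prey at level 4, so no species reaches level 5.

4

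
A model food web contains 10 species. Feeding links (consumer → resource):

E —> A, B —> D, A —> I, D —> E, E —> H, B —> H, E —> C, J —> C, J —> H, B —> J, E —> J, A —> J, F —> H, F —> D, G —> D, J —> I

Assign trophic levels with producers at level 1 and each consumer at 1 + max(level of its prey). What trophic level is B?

I is a producer → level 1.
J eats I (level 1); other prey at levels: H 1, C 1 → level 2.
A eats J (level 2); other prey at levels: I 1 → level 3.
E eats A (level 3); other prey at levels: H 1, C 1, J 2 → level 4.
D eats E → level 5.
B eats D (level 5); other prey at levels: H 1, J 2 → level 6.

Trophic level 6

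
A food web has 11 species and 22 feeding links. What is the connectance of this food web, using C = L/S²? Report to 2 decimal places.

The web has S = 11 species and L = 22 feeding links.
C = L / S² = 22 / 121 = 0.1818 ≈ 0.18.

C = 0.18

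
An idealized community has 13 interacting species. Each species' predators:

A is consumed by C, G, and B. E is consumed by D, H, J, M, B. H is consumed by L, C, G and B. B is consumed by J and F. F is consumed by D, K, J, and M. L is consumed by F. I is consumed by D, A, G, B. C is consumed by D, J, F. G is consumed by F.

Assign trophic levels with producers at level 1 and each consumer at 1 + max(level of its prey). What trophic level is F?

Trophic level 4

E is a producer → level 1.
H eats E → level 2.
C eats H (level 2); other prey at levels: A 2 → level 3.
F eats C (level 3); other prey at levels: B 3, G 3, L 3 → level 4.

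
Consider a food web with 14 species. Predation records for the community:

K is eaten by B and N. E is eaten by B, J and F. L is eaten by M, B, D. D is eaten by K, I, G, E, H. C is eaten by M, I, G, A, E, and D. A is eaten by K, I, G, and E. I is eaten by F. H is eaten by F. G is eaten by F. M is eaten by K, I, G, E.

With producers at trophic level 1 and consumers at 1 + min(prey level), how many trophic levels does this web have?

Producers (level 1): C, L.
Following each consumer down to its lowest-level prey: C → M → K → N (levels 1 through 4).
All prey of N (K 3) are at level 3 or above, so N is at level 1 + 3 = 4.
Every consumer has at least one prey at level 3 or below, so none exceeds level 4.

4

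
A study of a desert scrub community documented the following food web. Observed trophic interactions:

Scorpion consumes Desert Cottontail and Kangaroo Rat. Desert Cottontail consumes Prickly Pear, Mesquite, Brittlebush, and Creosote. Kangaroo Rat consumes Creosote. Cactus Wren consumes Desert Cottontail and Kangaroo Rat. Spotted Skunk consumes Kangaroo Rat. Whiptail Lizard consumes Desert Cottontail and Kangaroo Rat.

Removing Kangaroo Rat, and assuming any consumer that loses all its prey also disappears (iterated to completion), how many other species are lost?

1

Remove Kangaroo Rat.
Round 1: Spotted Skunk (all prey gone) → extinct.
No further losses. Total secondary extinctions: 1.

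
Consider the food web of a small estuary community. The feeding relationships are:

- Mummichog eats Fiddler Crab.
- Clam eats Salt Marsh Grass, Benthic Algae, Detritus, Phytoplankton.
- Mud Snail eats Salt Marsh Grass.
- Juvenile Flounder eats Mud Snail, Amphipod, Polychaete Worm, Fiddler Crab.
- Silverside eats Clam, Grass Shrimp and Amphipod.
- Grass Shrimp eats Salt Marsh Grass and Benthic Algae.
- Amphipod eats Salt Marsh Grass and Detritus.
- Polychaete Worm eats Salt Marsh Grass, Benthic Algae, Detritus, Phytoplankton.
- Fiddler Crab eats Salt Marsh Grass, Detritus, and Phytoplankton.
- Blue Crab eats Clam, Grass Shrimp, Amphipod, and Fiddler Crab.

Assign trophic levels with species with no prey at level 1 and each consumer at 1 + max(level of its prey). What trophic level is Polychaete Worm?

Trophic level 2

Detritus has no prey (basal) → level 1.
Polychaete Worm eats Detritus (level 1); other prey at levels: Phytoplankton 1, Benthic Algae 1, Salt Marsh Grass 1 → level 2.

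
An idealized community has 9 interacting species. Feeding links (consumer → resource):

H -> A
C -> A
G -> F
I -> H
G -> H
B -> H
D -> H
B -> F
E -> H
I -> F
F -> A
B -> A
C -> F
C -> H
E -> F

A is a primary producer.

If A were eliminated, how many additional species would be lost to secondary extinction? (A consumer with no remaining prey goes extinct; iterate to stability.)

Remove A.
Round 1: H (all prey gone), F (all prey gone) → extinct.
Round 2: C (all prey gone), I (all prey gone), B (all prey gone), E (all prey gone), D (all prey gone), G (all prey gone) → extinct.
No further losses. Total secondary extinctions: 8.

8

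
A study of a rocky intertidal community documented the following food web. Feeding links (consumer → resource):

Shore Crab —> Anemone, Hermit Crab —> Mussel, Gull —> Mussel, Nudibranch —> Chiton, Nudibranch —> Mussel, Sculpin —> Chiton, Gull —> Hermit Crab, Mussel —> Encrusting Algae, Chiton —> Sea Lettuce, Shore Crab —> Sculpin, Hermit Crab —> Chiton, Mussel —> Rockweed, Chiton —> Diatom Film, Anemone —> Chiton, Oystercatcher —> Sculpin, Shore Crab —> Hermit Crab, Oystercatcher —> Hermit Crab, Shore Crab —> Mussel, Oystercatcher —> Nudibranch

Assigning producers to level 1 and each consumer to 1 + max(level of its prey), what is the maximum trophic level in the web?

4

Producers (level 1): Diatom Film, Encrusting Algae, Rockweed, Sea Lettuce.
Diatom Film → Chiton → Anemone → Shore Crab gives Shore Crab level 4.
No species has a prey at level 4, so no species reaches level 5.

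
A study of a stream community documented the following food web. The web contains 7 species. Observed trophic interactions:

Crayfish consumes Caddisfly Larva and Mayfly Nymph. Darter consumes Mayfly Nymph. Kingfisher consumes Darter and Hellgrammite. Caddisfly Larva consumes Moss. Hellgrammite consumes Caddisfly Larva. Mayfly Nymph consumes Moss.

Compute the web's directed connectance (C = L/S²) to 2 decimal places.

C = 0.16

The web has S = 7 species and L = 8 feeding links.
C = L / S² = 8 / 49 = 0.1633 ≈ 0.16.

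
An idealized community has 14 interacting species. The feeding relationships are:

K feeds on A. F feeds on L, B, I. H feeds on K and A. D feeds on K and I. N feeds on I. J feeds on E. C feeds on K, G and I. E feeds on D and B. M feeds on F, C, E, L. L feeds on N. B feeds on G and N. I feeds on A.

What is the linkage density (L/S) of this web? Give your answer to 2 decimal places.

L/S = 1.64

There are L = 23 links among S = 14 species.
L/S = 23/14 = 1.6429 ≈ 1.64.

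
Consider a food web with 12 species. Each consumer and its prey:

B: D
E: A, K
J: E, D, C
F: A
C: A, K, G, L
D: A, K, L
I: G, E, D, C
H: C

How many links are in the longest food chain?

2 links

One longest chain: A → C → H.
It has 3 species and 2 links.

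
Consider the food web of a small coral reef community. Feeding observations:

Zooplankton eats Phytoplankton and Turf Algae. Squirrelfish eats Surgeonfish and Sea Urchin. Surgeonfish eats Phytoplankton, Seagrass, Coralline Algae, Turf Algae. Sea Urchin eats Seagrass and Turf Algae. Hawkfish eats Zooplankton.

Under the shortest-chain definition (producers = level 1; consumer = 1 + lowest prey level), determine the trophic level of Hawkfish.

Trophic level 3

Turf Algae is a producer → level 1.
Zooplankton eats Turf Algae → level 2.
Hawkfish eats Zooplankton → level 3.
No prey of Hawkfish is below level 2, so 3 is the minimum.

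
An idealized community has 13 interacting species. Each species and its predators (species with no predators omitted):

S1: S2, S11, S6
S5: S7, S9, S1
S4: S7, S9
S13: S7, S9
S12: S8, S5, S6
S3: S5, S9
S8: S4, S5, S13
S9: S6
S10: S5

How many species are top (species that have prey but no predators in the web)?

Top species (has prey, but nothing eats it): S7, S2, S11, S6.
Count: 4.

4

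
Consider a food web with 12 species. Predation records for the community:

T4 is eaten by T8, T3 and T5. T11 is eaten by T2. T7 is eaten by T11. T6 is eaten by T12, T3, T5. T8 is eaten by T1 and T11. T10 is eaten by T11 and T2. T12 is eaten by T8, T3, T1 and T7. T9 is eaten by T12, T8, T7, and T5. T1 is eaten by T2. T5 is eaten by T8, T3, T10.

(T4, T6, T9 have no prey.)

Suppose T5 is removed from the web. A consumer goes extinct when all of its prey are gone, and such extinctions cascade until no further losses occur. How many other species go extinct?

1

Remove T5.
Round 1: T10 (all prey gone) → extinct.
No further losses. Total secondary extinctions: 1.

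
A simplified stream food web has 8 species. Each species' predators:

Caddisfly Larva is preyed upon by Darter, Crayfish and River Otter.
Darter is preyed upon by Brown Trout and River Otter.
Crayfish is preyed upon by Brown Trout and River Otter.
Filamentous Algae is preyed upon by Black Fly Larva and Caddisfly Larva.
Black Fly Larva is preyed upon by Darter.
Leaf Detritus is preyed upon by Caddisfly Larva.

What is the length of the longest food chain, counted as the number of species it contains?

4 species

One longest chain: Leaf Detritus → Caddisfly Larva → Crayfish → Brown Trout.
It has 4 species and 3 links.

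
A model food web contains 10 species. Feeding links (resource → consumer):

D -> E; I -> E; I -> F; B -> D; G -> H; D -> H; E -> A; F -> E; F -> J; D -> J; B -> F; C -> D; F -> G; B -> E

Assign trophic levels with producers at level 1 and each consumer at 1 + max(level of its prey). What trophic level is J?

Trophic level 3

C is a producer → level 1.
D eats C (level 1); other prey at levels: B 1 → level 2.
J eats D (level 2); other prey at levels: F 2 → level 3.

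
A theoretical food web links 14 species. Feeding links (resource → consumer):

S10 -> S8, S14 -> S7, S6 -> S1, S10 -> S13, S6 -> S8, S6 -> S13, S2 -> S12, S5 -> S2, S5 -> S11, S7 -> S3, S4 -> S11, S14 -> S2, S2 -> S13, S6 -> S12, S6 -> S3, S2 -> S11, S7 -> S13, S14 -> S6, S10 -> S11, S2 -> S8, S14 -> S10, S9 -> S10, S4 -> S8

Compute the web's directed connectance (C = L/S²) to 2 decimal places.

The web has S = 14 species and L = 23 feeding links.
C = L / S² = 23 / 196 = 0.1173 ≈ 0.12.

C = 0.12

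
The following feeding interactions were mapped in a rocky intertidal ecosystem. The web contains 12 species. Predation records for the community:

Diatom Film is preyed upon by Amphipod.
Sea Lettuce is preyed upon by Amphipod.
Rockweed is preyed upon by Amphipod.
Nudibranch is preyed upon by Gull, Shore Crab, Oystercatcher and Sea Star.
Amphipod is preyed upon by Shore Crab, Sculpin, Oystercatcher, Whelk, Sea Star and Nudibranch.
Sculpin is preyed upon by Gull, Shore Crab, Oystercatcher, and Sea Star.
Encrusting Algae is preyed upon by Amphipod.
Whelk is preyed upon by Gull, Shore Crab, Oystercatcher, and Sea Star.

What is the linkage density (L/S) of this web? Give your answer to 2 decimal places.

There are L = 22 links among S = 12 species.
L/S = 22/12 = 1.8333 ≈ 1.83.

L/S = 1.83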